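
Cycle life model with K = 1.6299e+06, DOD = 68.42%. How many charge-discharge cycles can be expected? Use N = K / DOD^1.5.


DOD^1.5 = 565.95
N = K / DOD^1.5 = 1.6299e+06 / 565.95 = 2880

2880 cycles


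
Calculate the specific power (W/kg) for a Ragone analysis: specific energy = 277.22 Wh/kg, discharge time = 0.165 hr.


P_specific = E / t = 277.22 / 0.165 = 1680 W/kg

1680 W/kg


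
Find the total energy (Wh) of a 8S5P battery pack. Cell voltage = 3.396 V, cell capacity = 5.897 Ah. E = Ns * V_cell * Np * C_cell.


V_pack = 8 * 3.396 = 27.168 V
C_pack = 5 * 5.897 = 29.485 Ah
E = V_pack * C_pack = 27.168 * 29.485 = 801.0 Wh

801.0 Wh


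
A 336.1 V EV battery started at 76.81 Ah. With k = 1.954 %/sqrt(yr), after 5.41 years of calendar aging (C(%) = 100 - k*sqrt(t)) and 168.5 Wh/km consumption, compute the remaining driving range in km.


Step 1: capacity retention = 100 - 1.954 * sqrt(5.41) = 100 - 1.954 * 2.3259 = 95.455%
Step 2: C_now = 76.81 * 95.455/100 = 73.319 Ah
Step 3: E_pack = V * C_now = 336.1 * 73.319 = 24643 Wh
Step 4: range = E_pack / consumption = 24643 / 168.5 = 146.2 km

146.2 km


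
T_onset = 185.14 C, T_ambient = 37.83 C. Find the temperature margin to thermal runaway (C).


margin = T_onset - T_ambient = 185.14 - 37.83 = 147.31 C

147.31 C


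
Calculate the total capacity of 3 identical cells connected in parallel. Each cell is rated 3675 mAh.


Convert: C_cell = 3675 mAh = 3.675 Ah
C_total = 3 * 3.675 = 11.025 Ah

11.025 Ah


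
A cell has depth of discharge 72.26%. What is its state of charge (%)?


SOC = 100 - DOD = 100 - 72.26 = 27.74%

27.74%


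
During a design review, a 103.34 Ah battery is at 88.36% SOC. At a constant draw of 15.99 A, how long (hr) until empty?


Step 1: remaining = SOC/100 * C_total = 88.36/100 * 103.34 = 91.311 Ah
Step 2: t = remaining / I = 91.311 / 15.99 = 5.711 hr

5.711 hr


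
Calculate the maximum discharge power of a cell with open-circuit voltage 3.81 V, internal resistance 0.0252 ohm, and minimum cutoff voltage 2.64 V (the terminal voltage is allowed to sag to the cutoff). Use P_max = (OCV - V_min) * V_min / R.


dV = OCV - V_min = 1.17 V (so I_max = dV / R)
P_max = dV * V_min / R = 1.17 * 2.64 / 0.0252 = 122.6 W

122.6 W


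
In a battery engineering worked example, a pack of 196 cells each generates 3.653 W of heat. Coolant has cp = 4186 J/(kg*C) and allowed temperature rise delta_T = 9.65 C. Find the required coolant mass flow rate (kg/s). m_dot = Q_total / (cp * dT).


Q_total = 196 * 3.653 = 715.99 W
m_dot = Q_total / (cp * dT) = 715.99 / (4186 * 9.65) = 0.01772 kg/s

0.01772 kg/s


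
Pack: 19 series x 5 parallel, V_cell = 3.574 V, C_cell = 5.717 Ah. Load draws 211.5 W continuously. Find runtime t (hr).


Step 1: E_pack = Ns * V_cell * Np * C_cell = 19 * 3.574 * 5 * 5.717 = 1941.1 Wh
Step 2: t = E_pack / P = 1941.1 / 211.5 = 9.178 hr

9.178 hr


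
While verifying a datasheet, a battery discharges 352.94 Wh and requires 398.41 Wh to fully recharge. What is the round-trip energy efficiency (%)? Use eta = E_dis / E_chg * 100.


Round-trip efficiency = 352.94/398.41 * 100% = 88.59%

88.59%


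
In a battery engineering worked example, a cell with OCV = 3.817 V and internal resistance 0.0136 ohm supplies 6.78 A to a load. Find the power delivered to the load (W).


Step 1: V_terminal = OCV - I*R = 3.817 - 6.78 * 0.0136 = 3.7248 V
Step 2: P_out = V_terminal * I = 3.7248 * 6.78 = 25.25 W

25.25 W


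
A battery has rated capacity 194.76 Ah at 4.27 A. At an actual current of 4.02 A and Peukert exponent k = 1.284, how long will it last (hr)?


t_rated = C / I_rated = 194.76 / 4.27 = 45.611 hr
(I_rated/I)^k = (1.0622)^1.284 = 1.0806
t = t_rated * (I_rated/I)^k = 45.611 * 1.0806 = 49.29 hr

49.29 hr


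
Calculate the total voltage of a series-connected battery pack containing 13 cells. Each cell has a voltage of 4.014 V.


V_pack = n * V_cell = 13 * 4.014 = 52.182 V

52.182 V


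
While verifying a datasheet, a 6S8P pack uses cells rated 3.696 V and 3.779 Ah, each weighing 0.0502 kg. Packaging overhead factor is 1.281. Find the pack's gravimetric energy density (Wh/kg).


Step 1: V_pack = 6 * 3.696 = 22.176 V
Step 2: C_pack = 8 * 3.779 = 30.232 Ah
Step 3: E_pack = V_pack * C_pack = 22.176 * 30.232 = 670.42 Wh
Step 4: m_pack = 6 * 8 * 0.0502 * 1.281 = 3.0867 kg
Step 5: ED = E_pack / m_pack = 670.42 / 3.0867 = 217.2 Wh/kg

217.2 Wh/kg


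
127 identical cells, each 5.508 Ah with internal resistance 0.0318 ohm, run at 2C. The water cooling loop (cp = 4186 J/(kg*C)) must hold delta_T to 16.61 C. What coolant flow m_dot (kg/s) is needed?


Step 1: I = 2 * 5.508 = 11.016 A
Step 2: Q_cell = I^2 * R = 11.016^2 * 0.0318 = 3.859 W
Step 3: Q_total = 127 * 3.859 = 490.09 W
Step 4: m_dot = Q_total / (cp * dT) = 490.09 / (4186 * 16.61) = 0.007049 kg/s

0.007049 kg/s


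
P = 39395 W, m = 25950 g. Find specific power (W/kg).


Convert: m = 25950 g = 25.95 kg
Specific power = 39395 W / 25.95 kg = 1518 W/kg

1518 W/kg


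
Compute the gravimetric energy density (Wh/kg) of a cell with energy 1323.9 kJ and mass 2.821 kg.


Convert: E = 1323.9 kJ = 367.75 Wh
ED = E / m = 367.75 / 2.821 = 130.4 Wh/kg

130.4 Wh/kg


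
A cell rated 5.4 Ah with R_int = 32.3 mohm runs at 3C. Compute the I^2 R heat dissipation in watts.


Convert: R = 32.3 mohm = 0.0323 ohm
Step 1: I = C_rate * capacity = 3 * 5.4 = 16.2 A
Step 2: Q = I^2 * R = 16.2^2 * 0.0323 = 262.44 * 0.0323 = 8.477 W

8.477 W


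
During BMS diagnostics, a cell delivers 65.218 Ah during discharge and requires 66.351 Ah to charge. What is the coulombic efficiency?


Coulombic efficiency = 65.218/66.351 * 100% = 98.29%

98.29%


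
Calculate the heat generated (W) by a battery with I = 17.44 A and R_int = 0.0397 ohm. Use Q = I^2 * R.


I^2 = 304.15
Q = 304.15 * 0.0397 = 12.07 W

12.07 W


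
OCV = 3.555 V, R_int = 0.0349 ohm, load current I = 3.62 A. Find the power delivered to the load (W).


Step 1: V_terminal = OCV - I*R = 3.555 - 3.62 * 0.0349 = 3.4287 V
Step 2: P_out = V_terminal * I = 3.4287 * 3.62 = 12.41 W

12.41 W


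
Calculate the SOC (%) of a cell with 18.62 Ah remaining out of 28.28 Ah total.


SOC% = 18.62 / 28.28 * 100 = 65.84%

65.84%


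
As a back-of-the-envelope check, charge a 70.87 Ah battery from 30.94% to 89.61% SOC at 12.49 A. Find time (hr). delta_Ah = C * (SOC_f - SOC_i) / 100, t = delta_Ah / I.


delta_Ah = 70.87 * (89.61 - 30.94) / 100 = 41.579 Ah
t = delta_Ah / I = 41.579 / 12.49 = 3.329 hr

3.329 hr


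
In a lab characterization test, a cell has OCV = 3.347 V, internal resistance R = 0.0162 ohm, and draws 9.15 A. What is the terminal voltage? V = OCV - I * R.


V = OCV - I*R = 3.347 - 9.15 * 0.0162 = 3.199 V

3.199 V


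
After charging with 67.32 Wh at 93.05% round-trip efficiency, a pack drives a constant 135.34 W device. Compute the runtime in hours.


Step 1: E_discharge = eta/100 * E_charge = 93.05/100 * 67.32 = 62.641 Wh
Step 2: t = E_discharge / P = 62.641 / 135.34 = 0.4628 hr

0.4628 hr


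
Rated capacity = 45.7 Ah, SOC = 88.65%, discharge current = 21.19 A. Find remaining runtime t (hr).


Step 1: remaining = SOC/100 * C_total = 88.65/100 * 45.7 = 40.513 Ah
Step 2: t = remaining / I = 40.513 / 21.19 = 1.912 hr

1.912 hr


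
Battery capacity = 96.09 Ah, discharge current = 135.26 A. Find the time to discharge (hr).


t = capacity / current = 96.09 / 135.26 = 0.7104 hr

0.7104 hr


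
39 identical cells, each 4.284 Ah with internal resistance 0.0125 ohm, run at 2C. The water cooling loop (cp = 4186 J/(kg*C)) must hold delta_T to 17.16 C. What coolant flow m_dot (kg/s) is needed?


Step 1: I = 2 * 4.284 = 8.568 A
Step 2: Q_cell = I^2 * R = 8.568^2 * 0.0125 = 0.91763 W
Step 3: Q_total = 39 * 0.91763 = 35.788 W
Step 4: m_dot = Q_total / (cp * dT) = 35.788 / (4186 * 17.16) = 4.982e-04 kg/s

4.982e-04 kg/s


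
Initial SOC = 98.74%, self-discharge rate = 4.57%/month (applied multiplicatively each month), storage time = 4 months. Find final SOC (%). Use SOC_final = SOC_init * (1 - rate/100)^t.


decay = (1 - 4.57/100)^4 = 0.82935
SOC_final = 98.74 * 0.82935 = 81.89%

81.89%


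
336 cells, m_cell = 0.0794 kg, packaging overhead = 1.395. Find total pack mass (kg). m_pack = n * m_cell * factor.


m_pack = n * m_cell * overhead = 336 * 0.0794 * 1.395 = 37.22 kg

37.22 kg


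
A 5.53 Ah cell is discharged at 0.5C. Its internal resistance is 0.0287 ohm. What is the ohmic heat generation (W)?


Step 1: I = C_rate * capacity = 0.5 * 5.53 = 2.765 A
Step 2: Q = I^2 * R = 2.765^2 * 0.0287 = 7.6452 * 0.0287 = 0.2194 W

0.2194 W


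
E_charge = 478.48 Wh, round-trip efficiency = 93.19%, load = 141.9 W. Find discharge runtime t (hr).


Step 1: E_discharge = eta/100 * E_charge = 93.19/100 * 478.48 = 445.9 Wh
Step 2: t = E_discharge / P = 445.9 / 141.9 = 3.142 hr

3.142 hr


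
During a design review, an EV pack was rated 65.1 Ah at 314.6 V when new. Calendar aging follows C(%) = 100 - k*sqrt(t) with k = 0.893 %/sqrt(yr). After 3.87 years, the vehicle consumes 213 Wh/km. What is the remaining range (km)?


Step 1: capacity retention = 100 - 0.893 * sqrt(3.87) = 100 - 0.893 * 1.9672 = 98.243%
Step 2: C_now = 65.1 * 98.243/100 = 63.956 Ah
Step 3: E_pack = V * C_now = 314.6 * 63.956 = 20121 Wh
Step 4: range = E_pack / consumption = 20121 / 213 = 94.46 km

94.46 km


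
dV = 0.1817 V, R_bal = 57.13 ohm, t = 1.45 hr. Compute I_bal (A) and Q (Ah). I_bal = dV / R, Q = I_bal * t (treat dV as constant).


First, Ohm's law: I_bal = 0.1817 V / 57.13 ohm = 0.0031805 A
Then Q = I * t = 0.0031805 A * 1.45 hr = 0.004612 Ah

I=0.0031805 A, Q=0.004612 Ah


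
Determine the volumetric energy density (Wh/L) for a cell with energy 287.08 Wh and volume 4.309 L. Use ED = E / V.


Volumetric ED = 287.08 Wh / 4.309 L = 66.62 Wh/L

66.62 Wh/L


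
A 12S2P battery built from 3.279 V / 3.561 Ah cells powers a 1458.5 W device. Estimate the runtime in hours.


Step 1: E_pack = Ns * V_cell * Np * C_cell = 12 * 3.279 * 2 * 3.561 = 280.24 Wh
Step 2: t = E_pack / P = 280.24 / 1458.5 = 0.1921 hr

0.1921 hr


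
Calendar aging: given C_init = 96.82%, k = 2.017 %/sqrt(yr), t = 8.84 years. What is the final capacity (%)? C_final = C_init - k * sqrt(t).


sqrt(t) = sqrt(8.84) = 2.9732
C_final = 96.82 - 2.017 * 2.9732 = 90.82%

90.82%


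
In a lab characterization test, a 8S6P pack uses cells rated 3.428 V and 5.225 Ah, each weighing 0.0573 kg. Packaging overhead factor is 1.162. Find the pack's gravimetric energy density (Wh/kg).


Step 1: V_pack = 8 * 3.428 = 27.424 V
Step 2: C_pack = 6 * 5.225 = 31.35 Ah
Step 3: E_pack = V_pack * C_pack = 27.424 * 31.35 = 859.74 Wh
Step 4: m_pack = 8 * 6 * 0.0573 * 1.162 = 3.196 kg
Step 5: ED = E_pack / m_pack = 859.74 / 3.196 = 269.0 Wh/kg

269.0 Wh/kg


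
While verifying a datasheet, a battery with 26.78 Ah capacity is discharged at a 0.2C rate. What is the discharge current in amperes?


At 0.2C: I = 0.2 * 26.78 Ah = 5.356 A

5.356 A


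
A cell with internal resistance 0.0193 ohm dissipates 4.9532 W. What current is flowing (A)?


I = sqrt(Q / R) = sqrt(4.9532 / 0.0193) = sqrt(256.64) = 16.02 A

16.02 A


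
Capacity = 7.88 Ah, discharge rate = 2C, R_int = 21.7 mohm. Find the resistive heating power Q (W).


Convert: R = 21.7 mohm = 0.0217 ohm
Step 1: I = C_rate * capacity = 2 * 7.88 = 15.76 A
Step 2: Q = I^2 * R = 15.76^2 * 0.0217 = 248.38 * 0.0217 = 5.390 W

5.390 W


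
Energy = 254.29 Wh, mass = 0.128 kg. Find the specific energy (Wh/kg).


Specific energy = 254.29 Wh / 0.128 kg = 1987 Wh/kg

1987 Wh/kg


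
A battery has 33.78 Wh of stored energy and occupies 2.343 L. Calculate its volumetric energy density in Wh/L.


ED = E / V = 33.78 / 2.343 = 14.42 Wh/L

14.42 Wh/L


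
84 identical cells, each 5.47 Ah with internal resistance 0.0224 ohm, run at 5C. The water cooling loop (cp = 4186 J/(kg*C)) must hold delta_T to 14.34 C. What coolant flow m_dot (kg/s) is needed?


Step 1: I = 5 * 5.47 = 27.35 A
Step 2: Q_cell = I^2 * R = 27.35^2 * 0.0224 = 16.756 W
Step 3: Q_total = 84 * 16.756 = 1407.5 W
Step 4: m_dot = Q_total / (cp * dT) = 1407.5 / (4186 * 14.34) = 0.02345 kg/s

0.02345 kg/s


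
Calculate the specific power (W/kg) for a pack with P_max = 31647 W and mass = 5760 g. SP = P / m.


Convert: m = 5760 g = 5.76 kg
SP = P / m = 31647 / 5.76 = 5494 W/kg

5494 W/kg


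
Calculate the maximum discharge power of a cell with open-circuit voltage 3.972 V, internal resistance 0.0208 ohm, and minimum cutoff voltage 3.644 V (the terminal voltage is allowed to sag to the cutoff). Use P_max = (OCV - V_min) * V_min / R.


dV = OCV - V_min = 0.328 V (so I_max = dV / R)
P_max = dV * V_min / R = 0.328 * 3.644 / 0.0208 = 57.46 W

57.46 W


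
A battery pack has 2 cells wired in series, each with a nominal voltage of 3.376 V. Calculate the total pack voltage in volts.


Series voltages add: 2 * 3.376 V = 6.752 V

6.752 V


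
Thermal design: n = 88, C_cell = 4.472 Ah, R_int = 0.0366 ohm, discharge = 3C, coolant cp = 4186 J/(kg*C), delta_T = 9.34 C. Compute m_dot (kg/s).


Step 1: I = 3 * 4.472 = 13.416 A
Step 2: Q_cell = I^2 * R = 13.416^2 * 0.0366 = 6.5876 W
Step 3: Q_total = 88 * 6.5876 = 579.71 W
Step 4: m_dot = Q_total / (cp * dT) = 579.71 / (4186 * 9.34) = 0.01483 kg/s

0.01483 kg/s


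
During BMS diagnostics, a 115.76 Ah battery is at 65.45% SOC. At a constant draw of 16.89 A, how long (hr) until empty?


Step 1: remaining = SOC/100 * C_total = 65.45/100 * 115.76 = 75.765 Ah
Step 2: t = remaining / I = 75.765 / 16.89 = 4.486 hr

4.486 hr


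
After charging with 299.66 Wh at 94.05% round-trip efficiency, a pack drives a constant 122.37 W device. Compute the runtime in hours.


Step 1: E_discharge = eta/100 * E_charge = 94.05/100 * 299.66 = 281.83 Wh
Step 2: t = E_discharge / P = 281.83 / 122.37 = 2.303 hr

2.303 hr


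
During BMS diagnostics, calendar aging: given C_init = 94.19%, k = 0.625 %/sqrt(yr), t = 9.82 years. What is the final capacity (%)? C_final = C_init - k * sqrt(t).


sqrt(t) = sqrt(9.82) = 3.1337
C_final = 94.19 - 0.625 * 3.1337 = 92.23%

92.23%


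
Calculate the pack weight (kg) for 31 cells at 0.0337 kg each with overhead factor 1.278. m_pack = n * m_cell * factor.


m_pack = n * m_cell * overhead = 31 * 0.0337 * 1.278 = 1.335 kg

1.335 kg


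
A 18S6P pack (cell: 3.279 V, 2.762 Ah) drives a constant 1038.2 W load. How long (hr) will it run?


Step 1: E_pack = Ns * V_cell * Np * C_cell = 18 * 3.279 * 6 * 2.762 = 978.11 Wh
Step 2: t = E_pack / P = 978.11 / 1038.2 = 0.9421 hr

0.9421 hr


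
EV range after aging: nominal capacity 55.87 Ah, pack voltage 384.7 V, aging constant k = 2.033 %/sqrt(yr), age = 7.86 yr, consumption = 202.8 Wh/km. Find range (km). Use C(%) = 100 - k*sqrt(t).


Step 1: capacity retention = 100 - 2.033 * sqrt(7.86) = 100 - 2.033 * 2.8036 = 94.3%
Step 2: C_now = 55.87 * 94.3/100 = 52.685 Ah
Step 3: E_pack = V * C_now = 384.7 * 52.685 = 20268 Wh
Step 4: range = E_pack / consumption = 20268 / 202.8 = 99.94 km

99.94 km


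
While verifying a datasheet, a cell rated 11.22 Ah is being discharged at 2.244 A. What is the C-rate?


C_rate = I / capacity = 2.244 / 11.22 = 0.2C

0.2C


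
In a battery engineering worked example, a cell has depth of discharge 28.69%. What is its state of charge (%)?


SOC = 100 - DOD = 100 - 28.69 = 71.31%

71.31%


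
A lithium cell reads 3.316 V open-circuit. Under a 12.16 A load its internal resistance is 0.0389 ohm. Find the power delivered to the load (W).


Step 1: V_terminal = OCV - I*R = 3.316 - 12.16 * 0.0389 = 2.843 V
Step 2: P_out = V_terminal * I = 2.843 * 12.16 = 34.57 W

34.57 W


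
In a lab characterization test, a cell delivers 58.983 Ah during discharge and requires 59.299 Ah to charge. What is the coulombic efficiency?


eta_c = Q_dis / Q_chg * 100 = 58.983 / 59.299 * 100 = 99.47%

99.47%


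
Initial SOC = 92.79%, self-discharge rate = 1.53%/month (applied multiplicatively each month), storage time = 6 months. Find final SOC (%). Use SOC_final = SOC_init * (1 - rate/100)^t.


Monthly retention factor = 1 - 1.53/100 = 0.9847
Over 6 months: factor^6 = 0.91164
SOC_final = 92.79 * 0.91164 = 84.59%

84.59%


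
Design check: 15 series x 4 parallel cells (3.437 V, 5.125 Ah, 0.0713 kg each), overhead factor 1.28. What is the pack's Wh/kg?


Step 1: V_pack = 15 * 3.437 = 51.555 V
Step 2: C_pack = 4 * 5.125 = 20.5 Ah
Step 3: E_pack = V_pack * C_pack = 51.555 * 20.5 = 1056.9 Wh
Step 4: m_pack = 15 * 4 * 0.0713 * 1.28 = 5.4758 kg
Step 5: ED = E_pack / m_pack = 1056.9 / 5.4758 = 193.0 Wh/kg

193.0 Wh/kg


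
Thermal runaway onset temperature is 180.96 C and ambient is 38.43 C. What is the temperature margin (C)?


Safety margin = 180.96 C - 38.43 C = 142.53 C

142.53 C


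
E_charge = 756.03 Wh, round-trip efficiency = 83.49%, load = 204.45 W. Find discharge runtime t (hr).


Step 1: E_discharge = eta/100 * E_charge = 83.49/100 * 756.03 = 631.21 Wh
Step 2: t = E_discharge / P = 631.21 / 204.45 = 3.087 hr

3.087 hr


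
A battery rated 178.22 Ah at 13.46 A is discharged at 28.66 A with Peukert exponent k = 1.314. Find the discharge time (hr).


t_rated = C / I_rated = 178.22 / 13.46 = 13.241 hr
(I_rated/I)^k = (0.46964)^1.314 = 0.37042
t = t_rated * (I_rated/I)^k = 13.241 * 0.37042 = 4.905 hr

4.905 hr


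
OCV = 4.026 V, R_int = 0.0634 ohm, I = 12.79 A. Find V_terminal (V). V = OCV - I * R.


IR drop = 12.79 * 0.0634 = 0.81089 V
V = 4.026 - 0.81089 = 3.215 V

3.215 V


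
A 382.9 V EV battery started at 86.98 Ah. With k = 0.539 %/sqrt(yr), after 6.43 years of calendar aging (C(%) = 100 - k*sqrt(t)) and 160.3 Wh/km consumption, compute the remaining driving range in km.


Step 1: capacity retention = 100 - 0.539 * sqrt(6.43) = 100 - 0.539 * 2.5357 = 98.633%
Step 2: C_now = 86.98 * 98.633/100 = 85.791 Ah
Step 3: E_pack = V * C_now = 382.9 * 85.791 = 32849 Wh
Step 4: range = E_pack / consumption = 32849 / 160.3 = 204.9 km

204.9 km


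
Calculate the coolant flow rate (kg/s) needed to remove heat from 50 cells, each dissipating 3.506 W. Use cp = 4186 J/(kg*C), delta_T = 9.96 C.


Step 1: Total heat Q = 50 * 3.506 W = 175.3 W
Step 2: denom = cp * dT = 4186 * 9.96 = 41693
Step 3: m_dot = 175.3 / 41693 = 0.004205 kg/s

0.004205 kg/s


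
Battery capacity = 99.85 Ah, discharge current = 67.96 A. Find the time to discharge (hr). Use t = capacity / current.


Runtime = 99.85 Ah / 67.96 A = 1.469 hr

1.469 hr


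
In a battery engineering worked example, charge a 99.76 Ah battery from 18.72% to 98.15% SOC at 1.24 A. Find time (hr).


Step 1: dSOC = 98.15% - 18.72% = 79.43%
Step 2: delta_Ah = 99.76 * 79.43 / 100 = 79.239 Ah
Step 3: t = 79.239 / 1.24 = 63.90 hr

63.90 hr


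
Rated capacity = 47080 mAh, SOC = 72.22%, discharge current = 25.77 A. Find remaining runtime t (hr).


Convert: C_total = 47080 mAh = 47.08 Ah
Step 1: remaining = SOC/100 * C_total = 72.22/100 * 47.08 = 34.001 Ah
Step 2: t = remaining / I = 34.001 / 25.77 = 1.319 hr

1.319 hr


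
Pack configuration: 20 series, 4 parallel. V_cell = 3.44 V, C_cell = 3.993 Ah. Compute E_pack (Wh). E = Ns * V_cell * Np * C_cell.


E = Ns * Vcell * Np * Ccell = 20 * 3.44 * 4 * 3.993 = 1099 Wh

1099 Wh


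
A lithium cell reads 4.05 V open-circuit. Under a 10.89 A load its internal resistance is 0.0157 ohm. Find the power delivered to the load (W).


Step 1: V_terminal = OCV - I*R = 4.05 - 10.89 * 0.0157 = 3.879 V
Step 2: P_out = V_terminal * I = 3.879 * 10.89 = 42.24 W

42.24 W


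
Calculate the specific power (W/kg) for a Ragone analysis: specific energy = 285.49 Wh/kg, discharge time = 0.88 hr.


Specific power = 285.49 Wh/kg / 0.88 hr = 324.4 W/kg

324.4 W/kg


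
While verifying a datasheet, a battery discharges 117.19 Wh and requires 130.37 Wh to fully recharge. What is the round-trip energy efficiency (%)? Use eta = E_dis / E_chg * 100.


Round-trip efficiency = 117.19/130.37 * 100% = 89.89%

89.89%


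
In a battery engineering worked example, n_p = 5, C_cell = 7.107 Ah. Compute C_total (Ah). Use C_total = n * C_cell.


C_total = 5 * 7.107 = 35.535 Ah

35.535 Ah


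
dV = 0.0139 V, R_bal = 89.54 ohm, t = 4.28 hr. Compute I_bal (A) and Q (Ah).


I_bal = dV / R = 0.0139 / 89.54 = 1.5524e-04 A
Q = I_bal * t = 1.5524e-04 * 4.28 = 6.644e-04 Ah

I=1.5524e-04 A, Q=6.644e-04 Ah


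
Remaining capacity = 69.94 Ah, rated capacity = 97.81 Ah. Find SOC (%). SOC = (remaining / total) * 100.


SOC = (remaining / total) * 100 = (69.94 / 97.81) * 100 = 71.51%

71.51%


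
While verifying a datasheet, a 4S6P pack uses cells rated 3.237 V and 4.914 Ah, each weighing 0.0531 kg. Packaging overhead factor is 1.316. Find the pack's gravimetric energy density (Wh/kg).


Step 1: V_pack = 4 * 3.237 = 12.948 V
Step 2: C_pack = 6 * 4.914 = 29.484 Ah
Step 3: E_pack = V_pack * C_pack = 12.948 * 29.484 = 381.76 Wh
Step 4: m_pack = 4 * 6 * 0.0531 * 1.316 = 1.6771 kg
Step 5: ED = E_pack / m_pack = 381.76 / 1.6771 = 227.6 Wh/kg

227.6 Wh/kg


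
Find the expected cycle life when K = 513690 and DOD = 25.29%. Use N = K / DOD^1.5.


Step 1: DOD^1.5 = 25.29^1.5 = 127.18
Step 2: N = 513690 / 127.18 = 4039 cycles

4039 cycles


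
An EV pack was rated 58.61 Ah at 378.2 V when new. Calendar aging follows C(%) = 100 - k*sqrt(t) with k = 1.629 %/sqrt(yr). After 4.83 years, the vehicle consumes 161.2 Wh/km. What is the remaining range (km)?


Step 1: capacity retention = 100 - 1.629 * sqrt(4.83) = 100 - 1.629 * 2.1977 = 96.42%
Step 2: C_now = 58.61 * 96.42/100 = 56.512 Ah
Step 3: E_pack = V * C_now = 378.2 * 56.512 = 21373 Wh
Step 4: range = E_pack / consumption = 21373 / 161.2 = 132.6 km

132.6 km


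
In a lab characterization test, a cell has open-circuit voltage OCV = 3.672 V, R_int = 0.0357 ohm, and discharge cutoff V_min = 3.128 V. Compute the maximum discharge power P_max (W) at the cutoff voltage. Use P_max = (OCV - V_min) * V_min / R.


dV = OCV - V_min = 0.544 V (so I_max = dV / R)
P_max = dV * V_min / R = 0.544 * 3.128 / 0.0357 = 47.66 W

47.66 W


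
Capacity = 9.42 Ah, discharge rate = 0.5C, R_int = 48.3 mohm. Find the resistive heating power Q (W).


Convert: R = 48.3 mohm = 0.0483 ohm
Step 1: I = C_rate * capacity = 0.5 * 9.42 = 4.71 A
Step 2: Q = I^2 * R = 4.71^2 * 0.0483 = 22.184 * 0.0483 = 1.071 W

1.071 W


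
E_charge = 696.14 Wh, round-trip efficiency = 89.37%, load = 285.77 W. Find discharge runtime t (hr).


Step 1: E_discharge = eta/100 * E_charge = 89.37/100 * 696.14 = 622.14 Wh
Step 2: t = E_discharge / P = 622.14 / 285.77 = 2.177 hr

2.177 hr


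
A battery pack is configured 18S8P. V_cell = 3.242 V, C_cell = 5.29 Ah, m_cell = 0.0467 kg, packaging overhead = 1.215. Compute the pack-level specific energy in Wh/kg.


Step 1: V_pack = 18 * 3.242 = 58.356 V
Step 2: C_pack = 8 * 5.29 = 42.32 Ah
Step 3: E_pack = V_pack * C_pack = 58.356 * 42.32 = 2469.6 Wh
Step 4: m_pack = 18 * 8 * 0.0467 * 1.215 = 8.1706 kg
Step 5: ED = E_pack / m_pack = 2469.6 / 8.1706 = 302.3 Wh/kg

302.3 Wh/kg


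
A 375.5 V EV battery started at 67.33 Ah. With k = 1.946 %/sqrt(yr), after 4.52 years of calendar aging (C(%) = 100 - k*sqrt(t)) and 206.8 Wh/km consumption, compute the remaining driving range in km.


Step 1: capacity retention = 100 - 1.946 * sqrt(4.52) = 100 - 1.946 * 2.126 = 95.863%
Step 2: C_now = 67.33 * 95.863/100 = 64.545 Ah
Step 3: E_pack = V * C_now = 375.5 * 64.545 = 24237 Wh
Step 4: range = E_pack / consumption = 24237 / 206.8 = 117.2 km

117.2 km


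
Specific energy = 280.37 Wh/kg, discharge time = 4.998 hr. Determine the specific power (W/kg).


Specific power = 280.37 Wh/kg / 4.998 hr = 56.10 W/kg

56.10 W/kg


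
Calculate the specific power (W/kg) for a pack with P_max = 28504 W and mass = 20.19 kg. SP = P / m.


Specific power = 28504 W / 20.19 kg = 1412 W/kg

1412 W/kg


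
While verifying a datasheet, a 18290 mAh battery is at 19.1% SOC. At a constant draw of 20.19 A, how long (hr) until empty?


Convert: C_total = 18290 mAh = 18.29 Ah
Step 1: remaining = SOC/100 * C_total = 19.1/100 * 18.29 = 3.4934 Ah
Step 2: t = remaining / I = 3.4934 / 20.19 = 0.1730 hr

0.1730 hr


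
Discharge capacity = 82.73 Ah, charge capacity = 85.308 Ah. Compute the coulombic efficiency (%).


eta_c = Q_dis / Q_chg * 100 = 82.73 / 85.308 * 100 = 96.98%

96.98%


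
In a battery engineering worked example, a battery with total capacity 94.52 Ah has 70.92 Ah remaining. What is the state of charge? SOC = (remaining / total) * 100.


SOC% = 70.92 / 94.52 * 100 = 75.03%

75.03%


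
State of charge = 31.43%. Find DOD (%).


Complement of SOC: DOD = 100% - 31.43% = 68.57%

68.57%


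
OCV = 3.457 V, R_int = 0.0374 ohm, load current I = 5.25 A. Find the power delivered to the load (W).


Step 1: V_terminal = OCV - I*R = 3.457 - 5.25 * 0.0374 = 3.2607 V
Step 2: P_out = V_terminal * I = 3.2607 * 5.25 = 17.12 W

17.12 W


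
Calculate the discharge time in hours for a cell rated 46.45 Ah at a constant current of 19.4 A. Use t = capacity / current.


t = capacity / current = 46.45 / 19.4 = 2.394 hr

2.394 hr


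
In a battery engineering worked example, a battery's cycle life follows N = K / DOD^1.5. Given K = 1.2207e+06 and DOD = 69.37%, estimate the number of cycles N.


DOD^1.5 = 577.77
N = K / DOD^1.5 = 1.2207e+06 / 577.77 = 2113

2113 cycles


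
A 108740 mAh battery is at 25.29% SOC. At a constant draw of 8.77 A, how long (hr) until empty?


Convert: C_total = 108740 mAh = 108.74 Ah
Step 1: remaining = SOC/100 * C_total = 25.29/100 * 108.74 = 27.5 Ah
Step 2: t = remaining / I = 27.5 / 8.77 = 3.136 hr

3.136 hr


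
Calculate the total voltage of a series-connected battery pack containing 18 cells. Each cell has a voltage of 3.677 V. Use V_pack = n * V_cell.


V_pack = n * V_cell = 18 * 3.677 = 66.186 V

66.186 V


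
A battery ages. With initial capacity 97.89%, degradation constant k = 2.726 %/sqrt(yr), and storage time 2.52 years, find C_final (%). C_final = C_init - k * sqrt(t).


Step 1: sqrt(2.52 yr) = 1.5875
Step 2: drop = 2.726 * 1.5875 = 4.3275
Step 3: C_final = 97.89 - 4.3275 = 93.56%

93.56%


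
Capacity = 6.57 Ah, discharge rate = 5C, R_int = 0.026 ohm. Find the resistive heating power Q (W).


Step 1: I = C_rate * capacity = 5 * 6.57 = 32.85 A
Step 2: Q = I^2 * R = 32.85^2 * 0.026 = 1079.1 * 0.026 = 28.06 W

28.06 W


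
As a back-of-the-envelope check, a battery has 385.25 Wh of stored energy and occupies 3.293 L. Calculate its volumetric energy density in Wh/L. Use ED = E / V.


Volumetric ED = 385.25 Wh / 3.293 L = 117.0 Wh/L

117.0 Wh/L


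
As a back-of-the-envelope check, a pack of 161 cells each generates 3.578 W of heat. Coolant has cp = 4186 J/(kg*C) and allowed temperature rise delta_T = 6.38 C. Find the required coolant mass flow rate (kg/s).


Step 1: Total heat Q = 161 * 3.578 W = 576.06 W
Step 2: denom = cp * dT = 4186 * 6.38 = 26707
Step 3: m_dot = 576.06 / 26707 = 0.02157 kg/s

0.02157 kg/s


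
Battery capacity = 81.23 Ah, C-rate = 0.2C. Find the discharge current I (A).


At 0.2C: I = 0.2 * 81.23 Ah = 16.246 A

16.246 A


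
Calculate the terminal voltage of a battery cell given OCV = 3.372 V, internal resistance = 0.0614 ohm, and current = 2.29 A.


V = OCV - I*R = 3.372 - 2.29 * 0.0614 = 3.231 V

3.231 V


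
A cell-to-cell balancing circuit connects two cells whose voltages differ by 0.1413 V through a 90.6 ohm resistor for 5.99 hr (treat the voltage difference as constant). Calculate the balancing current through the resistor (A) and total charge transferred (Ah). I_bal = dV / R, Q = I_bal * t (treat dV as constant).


First, Ohm's law: I_bal = 0.1413 V / 90.6 ohm = 0.0015596 A
Then Q = I * t = 0.0015596 A * 5.99 hr = 0.009342 Ah

I=0.0015596 A, Q=0.009342 Ah


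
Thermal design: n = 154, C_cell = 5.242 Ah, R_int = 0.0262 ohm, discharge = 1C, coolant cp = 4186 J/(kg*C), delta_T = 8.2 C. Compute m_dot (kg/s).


Step 1: I = 1 * 5.242 = 5.242 A
Step 2: Q_cell = I^2 * R = 5.242^2 * 0.0262 = 0.71994 W
Step 3: Q_total = 154 * 0.71994 = 110.87 W
Step 4: m_dot = Q_total / (cp * dT) = 110.87 / (4186 * 8.2) = 0.003230 kg/s

0.003230 kg/s


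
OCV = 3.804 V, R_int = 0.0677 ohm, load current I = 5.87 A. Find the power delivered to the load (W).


Step 1: V_terminal = OCV - I*R = 3.804 - 5.87 * 0.0677 = 3.4066 V
Step 2: P_out = V_terminal * I = 3.4066 * 5.87 = 20.00 W

20.00 W


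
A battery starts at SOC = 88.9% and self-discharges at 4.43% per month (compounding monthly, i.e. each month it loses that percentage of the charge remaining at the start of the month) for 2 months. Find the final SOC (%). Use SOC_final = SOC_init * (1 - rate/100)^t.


decay = (1 - 4.43/100)^2 = 0.91336
SOC_final = 88.9 * 0.91336 = 81.20%

81.20%


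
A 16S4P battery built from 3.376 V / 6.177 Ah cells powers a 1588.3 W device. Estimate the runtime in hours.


Step 1: E_pack = Ns * V_cell * Np * C_cell = 16 * 3.376 * 4 * 6.177 = 1334.6 Wh
Step 2: t = E_pack / P = 1334.6 / 1588.3 = 0.8403 hr

0.8403 hr


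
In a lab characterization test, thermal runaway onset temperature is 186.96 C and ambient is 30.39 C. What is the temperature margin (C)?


Safety margin = 186.96 C - 30.39 C = 156.57 C

156.57 C


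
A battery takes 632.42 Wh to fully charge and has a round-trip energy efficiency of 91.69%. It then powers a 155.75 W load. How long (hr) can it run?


Step 1: E_discharge = eta/100 * E_charge = 91.69/100 * 632.42 = 579.87 Wh
Step 2: t = E_discharge / P = 579.87 / 155.75 = 3.723 hr

3.723 hr


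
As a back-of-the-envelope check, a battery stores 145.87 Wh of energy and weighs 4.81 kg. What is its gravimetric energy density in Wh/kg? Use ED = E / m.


Specific energy = 145.87 Wh / 4.81 kg = 30.33 Wh/kg

30.33 Wh/kg


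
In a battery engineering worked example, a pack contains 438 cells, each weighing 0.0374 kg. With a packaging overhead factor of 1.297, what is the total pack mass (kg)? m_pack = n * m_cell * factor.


m_pack = n * m_cell * overhead = 438 * 0.0374 * 1.297 = 21.25 kg

21.25 kg


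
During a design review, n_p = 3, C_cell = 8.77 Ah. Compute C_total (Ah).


C_total = 3 * 8.77 = 26.31 Ah

26.31 Ah


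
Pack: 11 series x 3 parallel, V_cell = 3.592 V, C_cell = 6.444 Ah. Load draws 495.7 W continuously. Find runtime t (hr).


Step 1: E_pack = Ns * V_cell * Np * C_cell = 11 * 3.592 * 3 * 6.444 = 763.85 Wh
Step 2: t = E_pack / P = 763.85 / 495.7 = 1.541 hr

1.541 hr


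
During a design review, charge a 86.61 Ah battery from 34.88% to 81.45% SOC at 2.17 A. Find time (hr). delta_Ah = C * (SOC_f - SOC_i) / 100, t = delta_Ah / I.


delta_Ah = 86.61 * (81.45 - 34.88) / 100 = 40.334 Ah
t = delta_Ah / I = 40.334 / 2.17 = 18.59 hr

18.59 hr


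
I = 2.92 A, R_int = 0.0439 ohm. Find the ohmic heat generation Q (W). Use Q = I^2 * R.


I^2 = 8.5264
Q = 8.5264 * 0.0439 = 0.3743 W

0.3743 W


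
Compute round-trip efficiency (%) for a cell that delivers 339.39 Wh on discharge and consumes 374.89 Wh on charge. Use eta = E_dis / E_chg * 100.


Round-trip efficiency = 339.39/374.89 * 100% = 90.53%

90.53%


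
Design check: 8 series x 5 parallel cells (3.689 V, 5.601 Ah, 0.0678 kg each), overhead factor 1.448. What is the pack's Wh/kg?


Step 1: V_pack = 8 * 3.689 = 29.512 V
Step 2: C_pack = 5 * 5.601 = 28.005 Ah
Step 3: E_pack = V_pack * C_pack = 29.512 * 28.005 = 826.48 Wh
Step 4: m_pack = 8 * 5 * 0.0678 * 1.448 = 3.927 kg
Step 5: ED = E_pack / m_pack = 826.48 / 3.927 = 210.5 Wh/kg

210.5 Wh/kg


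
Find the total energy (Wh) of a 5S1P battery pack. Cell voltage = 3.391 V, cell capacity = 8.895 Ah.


E = Ns * Vcell * Np * Ccell = 5 * 3.391 * 1 * 8.895 = 150.8 Wh

150.8 Wh


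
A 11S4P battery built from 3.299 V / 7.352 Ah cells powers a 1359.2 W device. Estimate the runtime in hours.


Step 1: E_pack = Ns * V_cell * Np * C_cell = 11 * 3.299 * 4 * 7.352 = 1067.2 Wh
Step 2: t = E_pack / P = 1067.2 / 1359.2 = 0.7852 hr

0.7852 hr


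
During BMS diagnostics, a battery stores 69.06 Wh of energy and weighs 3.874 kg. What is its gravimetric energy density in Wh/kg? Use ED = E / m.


ED = E / m = 69.06 / 3.874 = 17.83 Wh/kg

17.83 Wh/kg


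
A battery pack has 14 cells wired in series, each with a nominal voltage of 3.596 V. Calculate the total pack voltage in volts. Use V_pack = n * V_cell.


Series voltages add: 14 * 3.596 V = 50.344 V

50.344 V


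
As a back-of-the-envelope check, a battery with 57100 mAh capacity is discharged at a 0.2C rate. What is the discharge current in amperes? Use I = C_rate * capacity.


Convert: capacity = 57100 mAh = 57.1 Ah
I = C_rate * capacity = 0.2 * 57.1 = 11.42 A

11.42 A


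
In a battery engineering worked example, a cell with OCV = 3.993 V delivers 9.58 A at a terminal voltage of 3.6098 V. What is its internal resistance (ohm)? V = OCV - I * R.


R = (OCV - V) / I = (3.993 - 3.6098) / 9.58 = 0.04000 ohm

0.04000 ohm


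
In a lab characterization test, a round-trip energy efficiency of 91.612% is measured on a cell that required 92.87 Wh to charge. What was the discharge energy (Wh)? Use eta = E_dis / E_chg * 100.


E_dis = eta/100 * E_chg = 91.612/100 * 92.87 = 85.08 Wh

85.08 Wh


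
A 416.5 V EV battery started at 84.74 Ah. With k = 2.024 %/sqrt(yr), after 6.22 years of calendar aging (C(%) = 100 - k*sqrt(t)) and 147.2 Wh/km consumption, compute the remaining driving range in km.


Step 1: capacity retention = 100 - 2.024 * sqrt(6.22) = 100 - 2.024 * 2.494 = 94.952%
Step 2: C_now = 84.74 * 94.952/100 = 80.462 Ah
Step 3: E_pack = V * C_now = 416.5 * 80.462 = 33512 Wh
Step 4: range = E_pack / consumption = 33512 / 147.2 = 227.7 km

227.7 km


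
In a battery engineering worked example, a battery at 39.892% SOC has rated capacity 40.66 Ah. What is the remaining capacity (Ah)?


remaining = SOC / 100 * total = 39.892 / 100 * 40.66 = 16.22 Ah

16.22 Ah


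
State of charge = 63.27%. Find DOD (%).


DOD = 100 - SOC = 100 - 63.27 = 36.73%

36.73%


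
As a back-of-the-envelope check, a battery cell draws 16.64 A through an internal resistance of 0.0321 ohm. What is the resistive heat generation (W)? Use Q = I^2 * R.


Q = I^2 * R = 16.64^2 * 0.0321 = 8.888 W

8.888 W


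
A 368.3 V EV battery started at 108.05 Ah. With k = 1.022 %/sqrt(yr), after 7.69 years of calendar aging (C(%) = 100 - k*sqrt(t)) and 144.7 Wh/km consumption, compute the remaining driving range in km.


Step 1: capacity retention = 100 - 1.022 * sqrt(7.69) = 100 - 1.022 * 2.7731 = 97.166%
Step 2: C_now = 108.05 * 97.166/100 = 104.99 Ah
Step 3: E_pack = V * C_now = 368.3 * 104.99 = 38668 Wh
Step 4: range = E_pack / consumption = 38668 / 144.7 = 267.2 km

267.2 km


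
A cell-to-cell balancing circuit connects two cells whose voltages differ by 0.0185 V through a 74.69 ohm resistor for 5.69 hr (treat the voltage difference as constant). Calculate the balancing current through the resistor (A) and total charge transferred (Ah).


First, Ohm's law: I_bal = 0.0185 V / 74.69 ohm = 2.4769e-04 A
Then Q = I * t = 2.4769e-04 A * 5.69 hr = 0.001409 Ah

I=2.4769e-04 A, Q=0.001409 Ah


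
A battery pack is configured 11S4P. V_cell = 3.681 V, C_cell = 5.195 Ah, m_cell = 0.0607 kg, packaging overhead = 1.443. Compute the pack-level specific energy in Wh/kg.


Step 1: V_pack = 11 * 3.681 = 40.491 V
Step 2: C_pack = 4 * 5.195 = 20.78 Ah
Step 3: E_pack = V_pack * C_pack = 40.491 * 20.78 = 841.4 Wh
Step 4: m_pack = 11 * 4 * 0.0607 * 1.443 = 3.854 kg
Step 5: ED = E_pack / m_pack = 841.4 / 3.854 = 218.3 Wh/kg

218.3 Wh/kg


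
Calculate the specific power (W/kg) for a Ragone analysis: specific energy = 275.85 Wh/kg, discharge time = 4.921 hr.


Specific power = 275.85 Wh/kg / 4.921 hr = 56.06 W/kg

56.06 W/kg


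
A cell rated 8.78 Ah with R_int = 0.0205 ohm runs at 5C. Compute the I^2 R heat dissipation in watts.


Step 1: I = C_rate * capacity = 5 * 8.78 = 43.9 A
Step 2: Q = I^2 * R = 43.9^2 * 0.0205 = 1927.2 * 0.0205 = 39.51 W

39.51 W


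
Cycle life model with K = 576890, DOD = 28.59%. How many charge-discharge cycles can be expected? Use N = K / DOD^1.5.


DOD^1.5 = 152.87
N = K / DOD^1.5 = 576890 / 152.87 = 3774

3774 cycles


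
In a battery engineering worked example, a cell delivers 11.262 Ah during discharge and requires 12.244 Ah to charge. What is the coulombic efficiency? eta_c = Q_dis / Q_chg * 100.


Coulombic efficiency = 11.262/12.244 * 100% = 91.98%

91.98%


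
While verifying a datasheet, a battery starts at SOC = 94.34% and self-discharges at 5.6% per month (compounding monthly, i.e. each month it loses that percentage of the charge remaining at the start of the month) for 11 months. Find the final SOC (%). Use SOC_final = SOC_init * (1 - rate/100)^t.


Monthly retention factor = 1 - 5.6/100 = 0.944
Over 11 months: factor^11 = 0.53051
SOC_final = 94.34 * 0.53051 = 50.05%

50.05%


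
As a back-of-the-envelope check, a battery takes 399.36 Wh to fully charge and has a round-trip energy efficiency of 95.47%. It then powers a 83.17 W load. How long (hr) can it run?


Step 1: E_discharge = eta/100 * E_charge = 95.47/100 * 399.36 = 381.27 Wh
Step 2: t = E_discharge / P = 381.27 / 83.17 = 4.584 hr

4.584 hr


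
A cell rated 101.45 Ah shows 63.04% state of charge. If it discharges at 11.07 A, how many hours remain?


Step 1: remaining = SOC/100 * C_total = 63.04/100 * 101.45 = 63.954 Ah
Step 2: t = remaining / I = 63.954 / 11.07 = 5.777 hr

5.777 hr


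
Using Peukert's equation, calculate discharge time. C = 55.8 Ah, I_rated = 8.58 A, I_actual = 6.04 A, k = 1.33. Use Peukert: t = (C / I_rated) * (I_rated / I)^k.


t_rated = C / I_rated = 55.8 / 8.58 = 6.5035 hr
(I_rated/I)^k = (1.4205)^1.33 = 1.5949
t = t_rated * (I_rated/I)^k = 6.5035 * 1.5949 = 10.37 hr

10.37 hr


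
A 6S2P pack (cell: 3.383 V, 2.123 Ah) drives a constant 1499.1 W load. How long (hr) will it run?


Step 1: E_pack = Ns * V_cell * Np * C_cell = 6 * 3.383 * 2 * 2.123 = 86.185 Wh
Step 2: t = E_pack / P = 86.185 / 1499.1 = 0.05749 hr

0.05749 hr


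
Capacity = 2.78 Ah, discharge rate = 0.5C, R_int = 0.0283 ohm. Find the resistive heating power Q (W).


Step 1: I = C_rate * capacity = 0.5 * 2.78 = 1.39 A
Step 2: Q = I^2 * R = 1.39^2 * 0.0283 = 1.9321 * 0.0283 = 0.05468 W

0.05468 W


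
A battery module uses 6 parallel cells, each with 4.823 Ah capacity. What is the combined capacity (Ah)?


C_total = 6 * 4.823 = 28.938 Ah

28.938 Ah


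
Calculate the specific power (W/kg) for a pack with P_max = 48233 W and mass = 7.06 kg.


Specific power = 48233 W / 7.06 kg = 6832 W/kg

6832 W/kg


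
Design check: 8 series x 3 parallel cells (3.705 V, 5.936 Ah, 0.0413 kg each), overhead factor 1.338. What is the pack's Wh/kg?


Step 1: V_pack = 8 * 3.705 = 29.64 V
Step 2: C_pack = 3 * 5.936 = 17.808 Ah
Step 3: E_pack = V_pack * C_pack = 29.64 * 17.808 = 527.83 Wh
Step 4: m_pack = 8 * 3 * 0.0413 * 1.338 = 1.3262 kg
Step 5: ED = E_pack / m_pack = 527.83 / 1.3262 = 398.0 Wh/kg

398.0 Wh/kg


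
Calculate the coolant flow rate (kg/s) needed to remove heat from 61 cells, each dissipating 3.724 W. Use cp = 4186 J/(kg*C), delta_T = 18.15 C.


Q_total = 61 * 3.724 = 227.16 W
m_dot = Q_total / (cp * dT) = 227.16 / (4186 * 18.15) = 0.002990 kg/s

0.002990 kg/s


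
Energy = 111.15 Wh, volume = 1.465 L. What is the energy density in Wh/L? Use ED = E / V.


Volumetric ED = 111.15 Wh / 1.465 L = 75.87 Wh/L

75.87 Wh/L


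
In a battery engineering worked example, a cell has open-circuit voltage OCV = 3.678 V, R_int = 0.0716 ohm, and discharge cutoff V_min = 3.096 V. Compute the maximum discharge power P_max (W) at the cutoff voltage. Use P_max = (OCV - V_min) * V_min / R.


dV = OCV - V_min = 0.582 V (so I_max = dV / R)
P_max = dV * V_min / R = 0.582 * 3.096 / 0.0716 = 25.17 W

25.17 W
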